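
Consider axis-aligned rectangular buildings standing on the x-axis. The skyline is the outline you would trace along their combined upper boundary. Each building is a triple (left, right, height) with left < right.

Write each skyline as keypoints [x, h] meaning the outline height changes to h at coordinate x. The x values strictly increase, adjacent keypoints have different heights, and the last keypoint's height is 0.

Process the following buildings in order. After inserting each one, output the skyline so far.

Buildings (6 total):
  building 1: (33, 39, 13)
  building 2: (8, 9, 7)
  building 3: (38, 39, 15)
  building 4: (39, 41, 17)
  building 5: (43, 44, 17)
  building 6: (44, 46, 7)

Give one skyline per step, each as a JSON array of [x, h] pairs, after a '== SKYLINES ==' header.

== SKYLINES ==
[[33,13],[39,0]]
[[8,7],[9,0],[33,13],[39,0]]
[[8,7],[9,0],[33,13],[38,15],[39,0]]
[[8,7],[9,0],[33,13],[38,15],[39,17],[41,0]]
[[8,7],[9,0],[33,13],[38,15],[39,17],[41,0],[43,17],[44,0]]
[[8,7],[9,0],[33,13],[38,15],[39,17],[41,0],[43,17],[44,7],[46,0]]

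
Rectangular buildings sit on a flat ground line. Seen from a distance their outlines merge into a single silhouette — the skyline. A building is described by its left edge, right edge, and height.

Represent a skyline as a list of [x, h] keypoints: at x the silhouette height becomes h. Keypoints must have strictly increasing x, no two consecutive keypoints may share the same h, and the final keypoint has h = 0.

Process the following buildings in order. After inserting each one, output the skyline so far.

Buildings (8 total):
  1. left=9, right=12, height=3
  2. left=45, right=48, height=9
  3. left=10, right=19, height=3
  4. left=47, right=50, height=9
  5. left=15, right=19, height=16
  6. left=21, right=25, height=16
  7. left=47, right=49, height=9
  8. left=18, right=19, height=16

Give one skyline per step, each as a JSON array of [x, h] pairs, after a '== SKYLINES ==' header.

== SKYLINES ==
[[9,3],[12,0]]
[[9,3],[12,0],[45,9],[48,0]]
[[9,3],[19,0],[45,9],[48,0]]
[[9,3],[19,0],[45,9],[50,0]]
[[9,3],[15,16],[19,0],[45,9],[50,0]]
[[9,3],[15,16],[19,0],[21,16],[25,0],[45,9],[50,0]]
[[9,3],[15,16],[19,0],[21,16],[25,0],[45,9],[50,0]]
[[9,3],[15,16],[19,0],[21,16],[25,0],[45,9],[50,0]]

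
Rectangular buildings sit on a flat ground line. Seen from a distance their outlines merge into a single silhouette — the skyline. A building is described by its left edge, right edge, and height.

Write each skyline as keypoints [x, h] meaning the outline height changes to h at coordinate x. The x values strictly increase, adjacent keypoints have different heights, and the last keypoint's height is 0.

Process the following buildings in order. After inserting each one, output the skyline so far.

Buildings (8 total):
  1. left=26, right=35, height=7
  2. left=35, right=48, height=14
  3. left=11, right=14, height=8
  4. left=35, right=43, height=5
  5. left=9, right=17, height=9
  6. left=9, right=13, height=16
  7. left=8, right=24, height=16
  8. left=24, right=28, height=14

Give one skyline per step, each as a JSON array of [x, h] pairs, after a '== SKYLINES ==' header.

== SKYLINES ==
[[26,7],[35,0]]
[[26,7],[35,14],[48,0]]
[[11,8],[14,0],[26,7],[35,14],[48,0]]
[[11,8],[14,0],[26,7],[35,14],[48,0]]
[[9,9],[17,0],[26,7],[35,14],[48,0]]
[[9,16],[13,9],[17,0],[26,7],[35,14],[48,0]]
[[8,16],[24,0],[26,7],[35,14],[48,0]]
[[8,16],[24,14],[28,7],[35,14],[48,0]]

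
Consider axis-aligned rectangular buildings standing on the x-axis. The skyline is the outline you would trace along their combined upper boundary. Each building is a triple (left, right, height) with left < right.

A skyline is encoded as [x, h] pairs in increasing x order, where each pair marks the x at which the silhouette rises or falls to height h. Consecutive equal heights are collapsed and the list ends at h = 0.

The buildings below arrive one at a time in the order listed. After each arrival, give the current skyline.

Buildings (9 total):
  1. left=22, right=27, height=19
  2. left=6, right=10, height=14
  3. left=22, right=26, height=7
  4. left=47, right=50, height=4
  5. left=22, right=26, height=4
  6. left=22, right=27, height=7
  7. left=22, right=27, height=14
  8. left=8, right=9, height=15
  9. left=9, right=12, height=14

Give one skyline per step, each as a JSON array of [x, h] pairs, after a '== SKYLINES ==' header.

== SKYLINES ==
[[22,19],[27,0]]
[[6,14],[10,0],[22,19],[27,0]]
[[6,14],[10,0],[22,19],[27,0]]
[[6,14],[10,0],[22,19],[27,0],[47,4],[50,0]]
[[6,14],[10,0],[22,19],[27,0],[47,4],[50,0]]
[[6,14],[10,0],[22,19],[27,0],[47,4],[50,0]]
[[6,14],[10,0],[22,19],[27,0],[47,4],[50,0]]
[[6,14],[8,15],[9,14],[10,0],[22,19],[27,0],[47,4],[50,0]]
[[6,14],[8,15],[9,14],[12,0],[22,19],[27,0],[47,4],[50,0]]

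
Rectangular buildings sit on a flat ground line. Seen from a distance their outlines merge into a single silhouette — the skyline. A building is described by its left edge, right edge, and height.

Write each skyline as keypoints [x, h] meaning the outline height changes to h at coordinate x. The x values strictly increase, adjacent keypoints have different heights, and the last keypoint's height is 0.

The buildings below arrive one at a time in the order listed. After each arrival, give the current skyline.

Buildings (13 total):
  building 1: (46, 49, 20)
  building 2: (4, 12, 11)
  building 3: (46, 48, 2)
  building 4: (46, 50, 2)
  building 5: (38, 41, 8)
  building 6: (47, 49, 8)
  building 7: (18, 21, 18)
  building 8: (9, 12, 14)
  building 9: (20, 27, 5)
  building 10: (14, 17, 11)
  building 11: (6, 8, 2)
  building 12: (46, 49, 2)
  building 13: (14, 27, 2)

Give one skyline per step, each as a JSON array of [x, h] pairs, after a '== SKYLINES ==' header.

== SKYLINES ==
[[46,20],[49,0]]
[[4,11],[12,0],[46,20],[49,0]]
[[4,11],[12,0],[46,20],[49,0]]
[[4,11],[12,0],[46,20],[49,2],[50,0]]
[[4,11],[12,0],[38,8],[41,0],[46,20],[49,2],[50,0]]
[[4,11],[12,0],[38,8],[41,0],[46,20],[49,2],[50,0]]
[[4,11],[12,0],[18,18],[21,0],[38,8],[41,0],[46,20],[49,2],[50,0]]
[[4,11],[9,14],[12,0],[18,18],[21,0],[38,8],[41,0],[46,20],[49,2],[50,0]]
[[4,11],[9,14],[12,0],[18,18],[21,5],[27,0],[38,8],[41,0],[46,20],[49,2],[50,0]]
[[4,11],[9,14],[12,0],[14,11],[17,0],[18,18],[21,5],[27,0],[38,8],[41,0],[46,20],[49,2],[50,0]]
[[4,11],[9,14],[12,0],[14,11],[17,0],[18,18],[21,5],[27,0],[38,8],[41,0],[46,20],[49,2],[50,0]]
[[4,11],[9,14],[12,0],[14,11],[17,0],[18,18],[21,5],[27,0],[38,8],[41,0],[46,20],[49,2],[50,0]]
[[4,11],[9,14],[12,0],[14,11],[17,2],[18,18],[21,5],[27,0],[38,8],[41,0],[46,20],[49,2],[50,0]]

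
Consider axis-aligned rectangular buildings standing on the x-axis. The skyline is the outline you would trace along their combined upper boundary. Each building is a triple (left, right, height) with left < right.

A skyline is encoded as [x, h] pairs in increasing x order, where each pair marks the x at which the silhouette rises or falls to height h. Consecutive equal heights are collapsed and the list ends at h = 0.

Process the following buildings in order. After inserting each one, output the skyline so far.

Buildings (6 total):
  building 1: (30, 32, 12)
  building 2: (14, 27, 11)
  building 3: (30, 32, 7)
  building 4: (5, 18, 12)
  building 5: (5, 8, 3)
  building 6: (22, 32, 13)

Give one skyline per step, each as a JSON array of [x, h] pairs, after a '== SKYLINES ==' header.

== SKYLINES ==
[[30,12],[32,0]]
[[14,11],[27,0],[30,12],[32,0]]
[[14,11],[27,0],[30,12],[32,0]]
[[5,12],[18,11],[27,0],[30,12],[32,0]]
[[5,12],[18,11],[27,0],[30,12],[32,0]]
[[5,12],[18,11],[22,13],[32,0]]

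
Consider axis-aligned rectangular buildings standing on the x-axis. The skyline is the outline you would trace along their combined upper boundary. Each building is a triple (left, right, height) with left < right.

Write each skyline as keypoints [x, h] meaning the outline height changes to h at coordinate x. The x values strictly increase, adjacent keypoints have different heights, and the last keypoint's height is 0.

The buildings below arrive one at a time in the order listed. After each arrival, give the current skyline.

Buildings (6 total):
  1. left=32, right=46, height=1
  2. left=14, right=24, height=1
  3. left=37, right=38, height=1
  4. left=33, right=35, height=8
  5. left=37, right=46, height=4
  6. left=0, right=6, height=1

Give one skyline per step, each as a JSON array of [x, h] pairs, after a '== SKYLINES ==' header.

== SKYLINES ==
[[32,1],[46,0]]
[[14,1],[24,0],[32,1],[46,0]]
[[14,1],[24,0],[32,1],[46,0]]
[[14,1],[24,0],[32,1],[33,8],[35,1],[46,0]]
[[14,1],[24,0],[32,1],[33,8],[35,1],[37,4],[46,0]]
[[0,1],[6,0],[14,1],[24,0],[32,1],[33,8],[35,1],[37,4],[46,0]]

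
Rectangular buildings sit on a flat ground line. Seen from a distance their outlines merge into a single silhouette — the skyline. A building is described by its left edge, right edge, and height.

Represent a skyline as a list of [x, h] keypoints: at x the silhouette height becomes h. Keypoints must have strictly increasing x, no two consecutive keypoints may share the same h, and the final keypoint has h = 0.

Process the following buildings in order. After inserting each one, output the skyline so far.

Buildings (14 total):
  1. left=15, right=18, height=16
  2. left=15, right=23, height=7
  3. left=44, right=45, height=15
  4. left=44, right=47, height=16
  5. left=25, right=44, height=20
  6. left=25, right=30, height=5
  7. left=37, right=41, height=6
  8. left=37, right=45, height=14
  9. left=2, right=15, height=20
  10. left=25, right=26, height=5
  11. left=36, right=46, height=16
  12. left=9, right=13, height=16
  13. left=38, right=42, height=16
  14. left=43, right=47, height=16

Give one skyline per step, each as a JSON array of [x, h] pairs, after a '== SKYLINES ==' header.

== SKYLINES ==
[[15,16],[18,0]]
[[15,16],[18,7],[23,0]]
[[15,16],[18,7],[23,0],[44,15],[45,0]]
[[15,16],[18,7],[23,0],[44,16],[47,0]]
[[15,16],[18,7],[23,0],[25,20],[44,16],[47,0]]
[[15,16],[18,7],[23,0],[25,20],[44,16],[47,0]]
[[15,16],[18,7],[23,0],[25,20],[44,16],[47,0]]
[[15,16],[18,7],[23,0],[25,20],[44,16],[47,0]]
[[2,20],[15,16],[18,7],[23,0],[25,20],[44,16],[47,0]]
[[2,20],[15,16],[18,7],[23,0],[25,20],[44,16],[47,0]]
[[2,20],[15,16],[18,7],[23,0],[25,20],[44,16],[47,0]]
[[2,20],[15,16],[18,7],[23,0],[25,20],[44,16],[47,0]]
[[2,20],[15,16],[18,7],[23,0],[25,20],[44,16],[47,0]]
[[2,20],[15,16],[18,7],[23,0],[25,20],[44,16],[47,0]]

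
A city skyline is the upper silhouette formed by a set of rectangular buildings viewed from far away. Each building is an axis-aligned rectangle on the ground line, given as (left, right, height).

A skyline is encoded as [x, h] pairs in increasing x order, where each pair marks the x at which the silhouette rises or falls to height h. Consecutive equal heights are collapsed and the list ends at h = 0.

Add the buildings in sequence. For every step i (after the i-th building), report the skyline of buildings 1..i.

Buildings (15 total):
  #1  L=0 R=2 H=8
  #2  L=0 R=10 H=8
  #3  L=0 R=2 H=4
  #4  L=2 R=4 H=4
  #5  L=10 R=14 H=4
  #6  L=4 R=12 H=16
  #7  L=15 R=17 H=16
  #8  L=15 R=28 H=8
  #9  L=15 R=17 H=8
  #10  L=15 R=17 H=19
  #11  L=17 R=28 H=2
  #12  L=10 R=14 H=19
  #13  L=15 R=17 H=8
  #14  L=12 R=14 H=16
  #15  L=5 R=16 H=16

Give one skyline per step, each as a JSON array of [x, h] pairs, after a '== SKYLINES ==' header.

== SKYLINES ==
[[0,8],[2,0]]
[[0,8],[10,0]]
[[0,8],[10,0]]
[[0,8],[10,0]]
[[0,8],[10,4],[14,0]]
[[0,8],[4,16],[12,4],[14,0]]
[[0,8],[4,16],[12,4],[14,0],[15,16],[17,0]]
[[0,8],[4,16],[12,4],[14,0],[15,16],[17,8],[28,0]]
[[0,8],[4,16],[12,4],[14,0],[15,16],[17,8],[28,0]]
[[0,8],[4,16],[12,4],[14,0],[15,19],[17,8],[28,0]]
[[0,8],[4,16],[12,4],[14,0],[15,19],[17,8],[28,0]]
[[0,8],[4,16],[10,19],[14,0],[15,19],[17,8],[28,0]]
[[0,8],[4,16],[10,19],[14,0],[15,19],[17,8],[28,0]]
[[0,8],[4,16],[10,19],[14,0],[15,19],[17,8],[28,0]]
[[0,8],[4,16],[10,19],[14,16],[15,19],[17,8],[28,0]]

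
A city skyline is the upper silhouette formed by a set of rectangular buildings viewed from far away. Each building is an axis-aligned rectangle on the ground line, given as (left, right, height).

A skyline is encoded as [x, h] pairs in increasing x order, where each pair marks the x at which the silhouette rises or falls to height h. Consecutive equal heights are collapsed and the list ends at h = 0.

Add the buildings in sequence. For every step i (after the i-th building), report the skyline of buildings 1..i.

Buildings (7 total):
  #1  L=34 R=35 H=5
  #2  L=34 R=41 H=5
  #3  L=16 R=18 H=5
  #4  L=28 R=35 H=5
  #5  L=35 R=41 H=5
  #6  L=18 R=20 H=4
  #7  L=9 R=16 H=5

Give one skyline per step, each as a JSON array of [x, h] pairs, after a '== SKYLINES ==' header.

== SKYLINES ==
[[34,5],[35,0]]
[[34,5],[41,0]]
[[16,5],[18,0],[34,5],[41,0]]
[[16,5],[18,0],[28,5],[41,0]]
[[16,5],[18,0],[28,5],[41,0]]
[[16,5],[18,4],[20,0],[28,5],[41,0]]
[[9,5],[18,4],[20,0],[28,5],[41,0]]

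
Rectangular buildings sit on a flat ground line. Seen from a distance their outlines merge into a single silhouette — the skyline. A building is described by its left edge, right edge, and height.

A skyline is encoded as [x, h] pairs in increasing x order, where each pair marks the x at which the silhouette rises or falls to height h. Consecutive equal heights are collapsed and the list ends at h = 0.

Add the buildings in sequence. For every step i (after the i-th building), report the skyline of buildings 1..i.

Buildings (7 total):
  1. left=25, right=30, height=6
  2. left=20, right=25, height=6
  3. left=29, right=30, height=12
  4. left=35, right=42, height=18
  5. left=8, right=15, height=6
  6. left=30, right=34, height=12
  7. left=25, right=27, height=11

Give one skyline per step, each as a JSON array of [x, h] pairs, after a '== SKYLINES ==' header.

== SKYLINES ==
[[25,6],[30,0]]
[[20,6],[30,0]]
[[20,6],[29,12],[30,0]]
[[20,6],[29,12],[30,0],[35,18],[42,0]]
[[8,6],[15,0],[20,6],[29,12],[30,0],[35,18],[42,0]]
[[8,6],[15,0],[20,6],[29,12],[34,0],[35,18],[42,0]]
[[8,6],[15,0],[20,6],[25,11],[27,6],[29,12],[34,0],[35,18],[42,0]]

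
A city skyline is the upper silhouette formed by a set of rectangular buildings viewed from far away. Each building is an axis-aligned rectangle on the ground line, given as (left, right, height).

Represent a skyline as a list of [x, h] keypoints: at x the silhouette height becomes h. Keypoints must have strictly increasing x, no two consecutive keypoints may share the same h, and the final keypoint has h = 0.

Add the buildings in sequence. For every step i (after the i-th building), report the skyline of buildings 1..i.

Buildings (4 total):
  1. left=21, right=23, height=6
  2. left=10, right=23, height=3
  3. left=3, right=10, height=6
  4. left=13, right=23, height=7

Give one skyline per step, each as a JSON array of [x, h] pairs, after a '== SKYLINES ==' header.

== SKYLINES ==
[[21,6],[23,0]]
[[10,3],[21,6],[23,0]]
[[3,6],[10,3],[21,6],[23,0]]
[[3,6],[10,3],[13,7],[23,0]]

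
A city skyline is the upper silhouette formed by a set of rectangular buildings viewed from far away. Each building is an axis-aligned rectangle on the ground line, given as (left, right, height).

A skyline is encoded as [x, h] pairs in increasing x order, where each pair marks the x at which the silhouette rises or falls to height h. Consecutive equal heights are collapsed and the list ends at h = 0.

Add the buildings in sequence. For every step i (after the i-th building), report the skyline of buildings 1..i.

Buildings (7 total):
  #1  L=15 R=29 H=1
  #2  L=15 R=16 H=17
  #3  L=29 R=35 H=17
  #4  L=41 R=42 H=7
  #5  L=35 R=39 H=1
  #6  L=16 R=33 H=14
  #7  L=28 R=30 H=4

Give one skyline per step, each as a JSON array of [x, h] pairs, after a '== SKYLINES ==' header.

== SKYLINES ==
[[15,1],[29,0]]
[[15,17],[16,1],[29,0]]
[[15,17],[16,1],[29,17],[35,0]]
[[15,17],[16,1],[29,17],[35,0],[41,7],[42,0]]
[[15,17],[16,1],[29,17],[35,1],[39,0],[41,7],[42,0]]
[[15,17],[16,14],[29,17],[35,1],[39,0],[41,7],[42,0]]
[[15,17],[16,14],[29,17],[35,1],[39,0],[41,7],[42,0]]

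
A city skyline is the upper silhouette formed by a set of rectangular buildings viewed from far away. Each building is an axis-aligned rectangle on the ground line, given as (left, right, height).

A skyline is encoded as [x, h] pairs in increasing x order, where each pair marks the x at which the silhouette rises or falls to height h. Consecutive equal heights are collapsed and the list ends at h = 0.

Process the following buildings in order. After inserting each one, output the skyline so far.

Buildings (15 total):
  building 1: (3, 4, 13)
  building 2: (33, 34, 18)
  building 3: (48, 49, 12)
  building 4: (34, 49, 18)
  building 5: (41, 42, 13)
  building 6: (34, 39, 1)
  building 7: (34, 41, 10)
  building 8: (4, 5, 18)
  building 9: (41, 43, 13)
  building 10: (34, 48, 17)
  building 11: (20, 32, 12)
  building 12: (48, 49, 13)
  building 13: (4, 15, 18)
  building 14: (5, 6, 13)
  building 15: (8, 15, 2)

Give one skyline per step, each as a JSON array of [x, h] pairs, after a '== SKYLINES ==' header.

== SKYLINES ==
[[3,13],[4,0]]
[[3,13],[4,0],[33,18],[34,0]]
[[3,13],[4,0],[33,18],[34,0],[48,12],[49,0]]
[[3,13],[4,0],[33,18],[49,0]]
[[3,13],[4,0],[33,18],[49,0]]
[[3,13],[4,0],[33,18],[49,0]]
[[3,13],[4,0],[33,18],[49,0]]
[[3,13],[4,18],[5,0],[33,18],[49,0]]
[[3,13],[4,18],[5,0],[33,18],[49,0]]
[[3,13],[4,18],[5,0],[33,18],[49,0]]
[[3,13],[4,18],[5,0],[20,12],[32,0],[33,18],[49,0]]
[[3,13],[4,18],[5,0],[20,12],[32,0],[33,18],[49,0]]
[[3,13],[4,18],[15,0],[20,12],[32,0],[33,18],[49,0]]
[[3,13],[4,18],[15,0],[20,12],[32,0],[33,18],[49,0]]
[[3,13],[4,18],[15,0],[20,12],[32,0],[33,18],[49,0]]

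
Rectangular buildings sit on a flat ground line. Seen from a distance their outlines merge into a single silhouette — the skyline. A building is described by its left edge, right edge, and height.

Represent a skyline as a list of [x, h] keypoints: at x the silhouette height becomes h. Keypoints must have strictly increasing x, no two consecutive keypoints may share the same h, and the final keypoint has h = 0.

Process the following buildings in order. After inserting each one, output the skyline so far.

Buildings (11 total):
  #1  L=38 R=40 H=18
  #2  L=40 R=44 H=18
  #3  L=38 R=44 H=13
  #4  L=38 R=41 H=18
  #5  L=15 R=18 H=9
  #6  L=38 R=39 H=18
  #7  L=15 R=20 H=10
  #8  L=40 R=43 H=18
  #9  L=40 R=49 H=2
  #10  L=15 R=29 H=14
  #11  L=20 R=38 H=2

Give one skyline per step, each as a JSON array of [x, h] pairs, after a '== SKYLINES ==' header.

== SKYLINES ==
[[38,18],[40,0]]
[[38,18],[44,0]]
[[38,18],[44,0]]
[[38,18],[44,0]]
[[15,9],[18,0],[38,18],[44,0]]
[[15,9],[18,0],[38,18],[44,0]]
[[15,10],[20,0],[38,18],[44,0]]
[[15,10],[20,0],[38,18],[44,0]]
[[15,10],[20,0],[38,18],[44,2],[49,0]]
[[15,14],[29,0],[38,18],[44,2],[49,0]]
[[15,14],[29,2],[38,18],[44,2],[49,0]]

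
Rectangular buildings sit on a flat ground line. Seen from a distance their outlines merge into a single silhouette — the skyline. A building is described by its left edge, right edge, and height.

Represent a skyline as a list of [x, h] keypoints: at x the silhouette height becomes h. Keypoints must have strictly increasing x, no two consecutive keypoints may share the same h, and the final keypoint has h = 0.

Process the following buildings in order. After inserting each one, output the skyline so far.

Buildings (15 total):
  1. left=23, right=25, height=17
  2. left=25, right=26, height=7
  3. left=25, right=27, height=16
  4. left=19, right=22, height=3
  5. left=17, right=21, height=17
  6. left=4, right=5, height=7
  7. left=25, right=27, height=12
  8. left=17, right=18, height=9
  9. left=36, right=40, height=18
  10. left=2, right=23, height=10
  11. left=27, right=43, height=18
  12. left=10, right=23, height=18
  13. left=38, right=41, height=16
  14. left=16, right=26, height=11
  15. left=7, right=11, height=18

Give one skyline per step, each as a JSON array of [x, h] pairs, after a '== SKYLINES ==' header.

== SKYLINES ==
[[23,17],[25,0]]
[[23,17],[25,7],[26,0]]
[[23,17],[25,16],[27,0]]
[[19,3],[22,0],[23,17],[25,16],[27,0]]
[[17,17],[21,3],[22,0],[23,17],[25,16],[27,0]]
[[4,7],[5,0],[17,17],[21,3],[22,0],[23,17],[25,16],[27,0]]
[[4,7],[5,0],[17,17],[21,3],[22,0],[23,17],[25,16],[27,0]]
[[4,7],[5,0],[17,17],[21,3],[22,0],[23,17],[25,16],[27,0]]
[[4,7],[5,0],[17,17],[21,3],[22,0],[23,17],[25,16],[27,0],[36,18],[40,0]]
[[2,10],[17,17],[21,10],[23,17],[25,16],[27,0],[36,18],[40,0]]
[[2,10],[17,17],[21,10],[23,17],[25,16],[27,18],[43,0]]
[[2,10],[10,18],[23,17],[25,16],[27,18],[43,0]]
[[2,10],[10,18],[23,17],[25,16],[27,18],[43,0]]
[[2,10],[10,18],[23,17],[25,16],[27,18],[43,0]]
[[2,10],[7,18],[23,17],[25,16],[27,18],[43,0]]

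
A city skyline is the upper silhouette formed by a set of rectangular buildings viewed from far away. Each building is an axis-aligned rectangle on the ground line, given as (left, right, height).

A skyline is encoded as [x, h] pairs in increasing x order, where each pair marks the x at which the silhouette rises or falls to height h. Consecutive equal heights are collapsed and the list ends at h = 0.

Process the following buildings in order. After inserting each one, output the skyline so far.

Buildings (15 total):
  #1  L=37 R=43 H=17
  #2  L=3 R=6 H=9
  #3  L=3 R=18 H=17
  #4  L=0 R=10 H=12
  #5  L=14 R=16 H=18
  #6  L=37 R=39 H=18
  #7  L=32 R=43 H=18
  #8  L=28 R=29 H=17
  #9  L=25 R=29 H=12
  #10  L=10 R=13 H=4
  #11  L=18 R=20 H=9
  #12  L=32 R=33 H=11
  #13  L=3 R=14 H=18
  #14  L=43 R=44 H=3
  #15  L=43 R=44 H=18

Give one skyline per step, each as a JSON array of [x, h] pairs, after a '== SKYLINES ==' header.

== SKYLINES ==
[[37,17],[43,0]]
[[3,9],[6,0],[37,17],[43,0]]
[[3,17],[18,0],[37,17],[43,0]]
[[0,12],[3,17],[18,0],[37,17],[43,0]]
[[0,12],[3,17],[14,18],[16,17],[18,0],[37,17],[43,0]]
[[0,12],[3,17],[14,18],[16,17],[18,0],[37,18],[39,17],[43,0]]
[[0,12],[3,17],[14,18],[16,17],[18,0],[32,18],[43,0]]
[[0,12],[3,17],[14,18],[16,17],[18,0],[28,17],[29,0],[32,18],[43,0]]
[[0,12],[3,17],[14,18],[16,17],[18,0],[25,12],[28,17],[29,0],[32,18],[43,0]]
[[0,12],[3,17],[14,18],[16,17],[18,0],[25,12],[28,17],[29,0],[32,18],[43,0]]
[[0,12],[3,17],[14,18],[16,17],[18,9],[20,0],[25,12],[28,17],[29,0],[32,18],[43,0]]
[[0,12],[3,17],[14,18],[16,17],[18,9],[20,0],[25,12],[28,17],[29,0],[32,18],[43,0]]
[[0,12],[3,18],[16,17],[18,9],[20,0],[25,12],[28,17],[29,0],[32,18],[43,0]]
[[0,12],[3,18],[16,17],[18,9],[20,0],[25,12],[28,17],[29,0],[32,18],[43,3],[44,0]]
[[0,12],[3,18],[16,17],[18,9],[20,0],[25,12],[28,17],[29,0],[32,18],[44,0]]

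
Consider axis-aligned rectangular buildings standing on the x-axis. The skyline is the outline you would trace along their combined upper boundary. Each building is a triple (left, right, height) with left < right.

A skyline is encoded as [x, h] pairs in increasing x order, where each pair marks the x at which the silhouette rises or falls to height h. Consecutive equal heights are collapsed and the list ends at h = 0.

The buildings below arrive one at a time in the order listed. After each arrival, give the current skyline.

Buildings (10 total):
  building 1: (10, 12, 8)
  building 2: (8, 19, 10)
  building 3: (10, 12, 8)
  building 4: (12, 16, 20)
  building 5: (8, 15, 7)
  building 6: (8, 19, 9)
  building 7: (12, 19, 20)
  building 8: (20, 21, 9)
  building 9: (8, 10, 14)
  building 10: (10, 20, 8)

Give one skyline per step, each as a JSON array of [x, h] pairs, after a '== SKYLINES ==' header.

== SKYLINES ==
[[10,8],[12,0]]
[[8,10],[19,0]]
[[8,10],[19,0]]
[[8,10],[12,20],[16,10],[19,0]]
[[8,10],[12,20],[16,10],[19,0]]
[[8,10],[12,20],[16,10],[19,0]]
[[8,10],[12,20],[19,0]]
[[8,10],[12,20],[19,0],[20,9],[21,0]]
[[8,14],[10,10],[12,20],[19,0],[20,9],[21,0]]
[[8,14],[10,10],[12,20],[19,8],[20,9],[21,0]]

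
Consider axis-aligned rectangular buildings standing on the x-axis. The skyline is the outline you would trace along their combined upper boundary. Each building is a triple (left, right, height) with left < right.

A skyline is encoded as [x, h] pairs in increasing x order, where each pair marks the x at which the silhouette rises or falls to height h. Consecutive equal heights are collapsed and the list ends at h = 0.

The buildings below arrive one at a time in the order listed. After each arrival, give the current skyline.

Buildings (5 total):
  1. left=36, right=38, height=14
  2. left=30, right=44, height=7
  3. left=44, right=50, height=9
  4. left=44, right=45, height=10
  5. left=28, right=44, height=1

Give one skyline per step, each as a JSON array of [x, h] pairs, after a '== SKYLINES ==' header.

== SKYLINES ==
[[36,14],[38,0]]
[[30,7],[36,14],[38,7],[44,0]]
[[30,7],[36,14],[38,7],[44,9],[50,0]]
[[30,7],[36,14],[38,7],[44,10],[45,9],[50,0]]
[[28,1],[30,7],[36,14],[38,7],[44,10],[45,9],[50,0]]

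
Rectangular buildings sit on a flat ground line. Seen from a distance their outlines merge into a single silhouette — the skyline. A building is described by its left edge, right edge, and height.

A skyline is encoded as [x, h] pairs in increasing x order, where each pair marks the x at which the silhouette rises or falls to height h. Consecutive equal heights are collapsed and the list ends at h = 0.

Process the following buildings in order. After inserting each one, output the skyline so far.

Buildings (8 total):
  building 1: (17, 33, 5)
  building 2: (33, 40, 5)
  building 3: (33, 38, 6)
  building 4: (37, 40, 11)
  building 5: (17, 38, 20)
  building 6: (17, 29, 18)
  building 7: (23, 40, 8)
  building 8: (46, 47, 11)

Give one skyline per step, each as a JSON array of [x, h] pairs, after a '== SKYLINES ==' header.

== SKYLINES ==
[[17,5],[33,0]]
[[17,5],[40,0]]
[[17,5],[33,6],[38,5],[40,0]]
[[17,5],[33,6],[37,11],[40,0]]
[[17,20],[38,11],[40,0]]
[[17,20],[38,11],[40,0]]
[[17,20],[38,11],[40,0]]
[[17,20],[38,11],[40,0],[46,11],[47,0]]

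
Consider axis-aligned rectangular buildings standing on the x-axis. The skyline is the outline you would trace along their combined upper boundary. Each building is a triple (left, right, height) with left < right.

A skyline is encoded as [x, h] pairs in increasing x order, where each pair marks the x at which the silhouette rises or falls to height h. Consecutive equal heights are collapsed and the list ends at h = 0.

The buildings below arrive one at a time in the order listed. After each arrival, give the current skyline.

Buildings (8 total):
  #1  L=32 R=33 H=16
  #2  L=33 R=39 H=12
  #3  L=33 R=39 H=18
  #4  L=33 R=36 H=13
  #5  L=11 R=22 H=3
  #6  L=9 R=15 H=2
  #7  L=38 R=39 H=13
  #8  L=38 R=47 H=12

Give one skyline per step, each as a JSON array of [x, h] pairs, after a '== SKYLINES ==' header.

== SKYLINES ==
[[32,16],[33,0]]
[[32,16],[33,12],[39,0]]
[[32,16],[33,18],[39,0]]
[[32,16],[33,18],[39,0]]
[[11,3],[22,0],[32,16],[33,18],[39,0]]
[[9,2],[11,3],[22,0],[32,16],[33,18],[39,0]]
[[9,2],[11,3],[22,0],[32,16],[33,18],[39,0]]
[[9,2],[11,3],[22,0],[32,16],[33,18],[39,12],[47,0]]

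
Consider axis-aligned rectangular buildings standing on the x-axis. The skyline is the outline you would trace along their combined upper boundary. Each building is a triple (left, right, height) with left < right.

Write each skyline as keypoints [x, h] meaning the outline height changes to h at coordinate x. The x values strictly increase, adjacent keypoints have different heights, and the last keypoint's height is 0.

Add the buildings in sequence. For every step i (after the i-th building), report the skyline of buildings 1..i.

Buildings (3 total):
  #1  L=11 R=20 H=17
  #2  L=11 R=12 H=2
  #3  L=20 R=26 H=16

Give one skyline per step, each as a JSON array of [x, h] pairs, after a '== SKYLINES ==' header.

== SKYLINES ==
[[11,17],[20,0]]
[[11,17],[20,0]]
[[11,17],[20,16],[26,0]]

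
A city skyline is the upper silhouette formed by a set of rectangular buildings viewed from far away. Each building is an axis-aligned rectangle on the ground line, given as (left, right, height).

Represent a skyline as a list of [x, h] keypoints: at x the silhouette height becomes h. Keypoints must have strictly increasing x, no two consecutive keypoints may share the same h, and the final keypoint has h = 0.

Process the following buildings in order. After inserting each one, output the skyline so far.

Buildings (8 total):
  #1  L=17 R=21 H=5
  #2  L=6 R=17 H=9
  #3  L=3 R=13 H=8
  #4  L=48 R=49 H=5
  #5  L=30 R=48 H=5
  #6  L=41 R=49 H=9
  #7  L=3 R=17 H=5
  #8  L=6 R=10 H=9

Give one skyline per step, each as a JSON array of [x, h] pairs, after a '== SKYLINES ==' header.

== SKYLINES ==
[[17,5],[21,0]]
[[6,9],[17,5],[21,0]]
[[3,8],[6,9],[17,5],[21,0]]
[[3,8],[6,9],[17,5],[21,0],[48,5],[49,0]]
[[3,8],[6,9],[17,5],[21,0],[30,5],[49,0]]
[[3,8],[6,9],[17,5],[21,0],[30,5],[41,9],[49,0]]
[[3,8],[6,9],[17,5],[21,0],[30,5],[41,9],[49,0]]
[[3,8],[6,9],[17,5],[21,0],[30,5],[41,9],[49,0]]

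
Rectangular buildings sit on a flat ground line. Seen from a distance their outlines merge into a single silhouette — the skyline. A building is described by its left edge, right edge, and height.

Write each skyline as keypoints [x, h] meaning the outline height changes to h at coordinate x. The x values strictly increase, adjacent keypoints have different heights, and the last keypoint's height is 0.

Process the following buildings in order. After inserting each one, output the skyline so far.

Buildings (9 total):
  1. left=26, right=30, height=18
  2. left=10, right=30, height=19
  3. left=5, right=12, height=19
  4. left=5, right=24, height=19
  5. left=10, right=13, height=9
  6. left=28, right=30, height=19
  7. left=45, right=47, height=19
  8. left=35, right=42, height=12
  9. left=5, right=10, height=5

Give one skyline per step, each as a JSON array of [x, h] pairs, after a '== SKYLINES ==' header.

== SKYLINES ==
[[26,18],[30,0]]
[[10,19],[30,0]]
[[5,19],[30,0]]
[[5,19],[30,0]]
[[5,19],[30,0]]
[[5,19],[30,0]]
[[5,19],[30,0],[45,19],[47,0]]
[[5,19],[30,0],[35,12],[42,0],[45,19],[47,0]]
[[5,19],[30,0],[35,12],[42,0],[45,19],[47,0]]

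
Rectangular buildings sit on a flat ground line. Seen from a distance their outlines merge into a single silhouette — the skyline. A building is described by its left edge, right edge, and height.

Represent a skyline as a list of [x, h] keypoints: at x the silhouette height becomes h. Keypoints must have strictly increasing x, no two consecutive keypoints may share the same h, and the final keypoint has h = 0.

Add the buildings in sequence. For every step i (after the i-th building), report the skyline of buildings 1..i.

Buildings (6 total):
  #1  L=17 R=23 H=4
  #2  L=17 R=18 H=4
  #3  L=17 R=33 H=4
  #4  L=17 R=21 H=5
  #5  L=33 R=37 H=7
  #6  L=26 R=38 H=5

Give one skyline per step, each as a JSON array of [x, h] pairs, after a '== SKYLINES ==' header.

== SKYLINES ==
[[17,4],[23,0]]
[[17,4],[23,0]]
[[17,4],[33,0]]
[[17,5],[21,4],[33,0]]
[[17,5],[21,4],[33,7],[37,0]]
[[17,5],[21,4],[26,5],[33,7],[37,5],[38,0]]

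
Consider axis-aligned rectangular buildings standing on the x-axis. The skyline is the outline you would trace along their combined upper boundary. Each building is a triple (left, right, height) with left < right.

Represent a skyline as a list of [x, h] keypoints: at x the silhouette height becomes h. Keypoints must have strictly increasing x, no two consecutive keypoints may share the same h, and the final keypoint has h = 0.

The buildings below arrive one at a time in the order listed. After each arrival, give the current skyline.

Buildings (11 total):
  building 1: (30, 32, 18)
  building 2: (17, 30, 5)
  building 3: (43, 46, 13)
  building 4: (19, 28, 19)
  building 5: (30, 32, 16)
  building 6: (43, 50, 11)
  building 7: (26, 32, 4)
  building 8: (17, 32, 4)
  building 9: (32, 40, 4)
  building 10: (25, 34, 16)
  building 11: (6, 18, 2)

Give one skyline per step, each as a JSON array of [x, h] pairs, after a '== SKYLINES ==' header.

== SKYLINES ==
[[30,18],[32,0]]
[[17,5],[30,18],[32,0]]
[[17,5],[30,18],[32,0],[43,13],[46,0]]
[[17,5],[19,19],[28,5],[30,18],[32,0],[43,13],[46,0]]
[[17,5],[19,19],[28,5],[30,18],[32,0],[43,13],[46,0]]
[[17,5],[19,19],[28,5],[30,18],[32,0],[43,13],[46,11],[50,0]]
[[17,5],[19,19],[28,5],[30,18],[32,0],[43,13],[46,11],[50,0]]
[[17,5],[19,19],[28,5],[30,18],[32,0],[43,13],[46,11],[50,0]]
[[17,5],[19,19],[28,5],[30,18],[32,4],[40,0],[43,13],[46,11],[50,0]]
[[17,5],[19,19],[28,16],[30,18],[32,16],[34,4],[40,0],[43,13],[46,11],[50,0]]
[[6,2],[17,5],[19,19],[28,16],[30,18],[32,16],[34,4],[40,0],[43,13],[46,11],[50,0]]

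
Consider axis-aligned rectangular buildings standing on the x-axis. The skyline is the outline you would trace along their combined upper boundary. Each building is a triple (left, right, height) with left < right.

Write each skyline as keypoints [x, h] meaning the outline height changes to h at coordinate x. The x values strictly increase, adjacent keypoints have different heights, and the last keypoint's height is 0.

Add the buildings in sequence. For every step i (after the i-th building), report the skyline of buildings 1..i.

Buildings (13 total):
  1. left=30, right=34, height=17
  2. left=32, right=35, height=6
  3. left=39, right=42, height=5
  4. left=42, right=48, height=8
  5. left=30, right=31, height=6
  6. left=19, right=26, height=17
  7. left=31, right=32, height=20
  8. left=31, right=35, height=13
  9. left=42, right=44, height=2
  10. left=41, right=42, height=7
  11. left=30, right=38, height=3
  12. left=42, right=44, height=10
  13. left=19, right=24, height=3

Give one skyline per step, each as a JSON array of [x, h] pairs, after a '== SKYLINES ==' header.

== SKYLINES ==
[[30,17],[34,0]]
[[30,17],[34,6],[35,0]]
[[30,17],[34,6],[35,0],[39,5],[42,0]]
[[30,17],[34,6],[35,0],[39,5],[42,8],[48,0]]
[[30,17],[34,6],[35,0],[39,5],[42,8],[48,0]]
[[19,17],[26,0],[30,17],[34,6],[35,0],[39,5],[42,8],[48,0]]
[[19,17],[26,0],[30,17],[31,20],[32,17],[34,6],[35,0],[39,5],[42,8],[48,0]]
[[19,17],[26,0],[30,17],[31,20],[32,17],[34,13],[35,0],[39,5],[42,8],[48,0]]
[[19,17],[26,0],[30,17],[31,20],[32,17],[34,13],[35,0],[39,5],[42,8],[48,0]]
[[19,17],[26,0],[30,17],[31,20],[32,17],[34,13],[35,0],[39,5],[41,7],[42,8],[48,0]]
[[19,17],[26,0],[30,17],[31,20],[32,17],[34,13],[35,3],[38,0],[39,5],[41,7],[42,8],[48,0]]
[[19,17],[26,0],[30,17],[31,20],[32,17],[34,13],[35,3],[38,0],[39,5],[41,7],[42,10],[44,8],[48,0]]
[[19,17],[26,0],[30,17],[31,20],[32,17],[34,13],[35,3],[38,0],[39,5],[41,7],[42,10],[44,8],[48,0]]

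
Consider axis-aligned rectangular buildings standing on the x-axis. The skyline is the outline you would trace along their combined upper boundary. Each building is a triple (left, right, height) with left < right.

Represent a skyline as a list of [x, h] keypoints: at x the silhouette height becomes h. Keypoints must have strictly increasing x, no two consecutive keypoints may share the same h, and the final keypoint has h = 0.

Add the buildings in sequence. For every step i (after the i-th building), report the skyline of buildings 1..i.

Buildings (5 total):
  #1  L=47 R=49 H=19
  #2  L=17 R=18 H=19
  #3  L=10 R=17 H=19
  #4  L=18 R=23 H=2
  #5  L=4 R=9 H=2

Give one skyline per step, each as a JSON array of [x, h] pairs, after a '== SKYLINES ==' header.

== SKYLINES ==
[[47,19],[49,0]]
[[17,19],[18,0],[47,19],[49,0]]
[[10,19],[18,0],[47,19],[49,0]]
[[10,19],[18,2],[23,0],[47,19],[49,0]]
[[4,2],[9,0],[10,19],[18,2],[23,0],[47,19],[49,0]]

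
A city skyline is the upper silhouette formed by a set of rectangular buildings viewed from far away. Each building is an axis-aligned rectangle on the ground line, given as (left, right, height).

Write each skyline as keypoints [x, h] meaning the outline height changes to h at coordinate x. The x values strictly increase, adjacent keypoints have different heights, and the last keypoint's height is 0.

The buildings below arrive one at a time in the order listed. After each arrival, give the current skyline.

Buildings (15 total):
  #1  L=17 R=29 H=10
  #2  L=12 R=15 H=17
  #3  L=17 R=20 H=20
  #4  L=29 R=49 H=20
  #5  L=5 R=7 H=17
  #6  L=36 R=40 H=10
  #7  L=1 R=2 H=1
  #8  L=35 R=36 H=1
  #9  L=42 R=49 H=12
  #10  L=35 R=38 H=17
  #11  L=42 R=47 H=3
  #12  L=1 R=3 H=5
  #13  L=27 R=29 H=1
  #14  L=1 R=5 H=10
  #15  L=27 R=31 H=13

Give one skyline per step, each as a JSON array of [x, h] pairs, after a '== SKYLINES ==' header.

== SKYLINES ==
[[17,10],[29,0]]
[[12,17],[15,0],[17,10],[29,0]]
[[12,17],[15,0],[17,20],[20,10],[29,0]]
[[12,17],[15,0],[17,20],[20,10],[29,20],[49,0]]
[[5,17],[7,0],[12,17],[15,0],[17,20],[20,10],[29,20],[49,0]]
[[5,17],[7,0],[12,17],[15,0],[17,20],[20,10],[29,20],[49,0]]
[[1,1],[2,0],[5,17],[7,0],[12,17],[15,0],[17,20],[20,10],[29,20],[49,0]]
[[1,1],[2,0],[5,17],[7,0],[12,17],[15,0],[17,20],[20,10],[29,20],[49,0]]
[[1,1],[2,0],[5,17],[7,0],[12,17],[15,0],[17,20],[20,10],[29,20],[49,0]]
[[1,1],[2,0],[5,17],[7,0],[12,17],[15,0],[17,20],[20,10],[29,20],[49,0]]
[[1,1],[2,0],[5,17],[7,0],[12,17],[15,0],[17,20],[20,10],[29,20],[49,0]]
[[1,5],[3,0],[5,17],[7,0],[12,17],[15,0],[17,20],[20,10],[29,20],[49,0]]
[[1,5],[3,0],[5,17],[7,0],[12,17],[15,0],[17,20],[20,10],[29,20],[49,0]]
[[1,10],[5,17],[7,0],[12,17],[15,0],[17,20],[20,10],[29,20],[49,0]]
[[1,10],[5,17],[7,0],[12,17],[15,0],[17,20],[20,10],[27,13],[29,20],[49,0]]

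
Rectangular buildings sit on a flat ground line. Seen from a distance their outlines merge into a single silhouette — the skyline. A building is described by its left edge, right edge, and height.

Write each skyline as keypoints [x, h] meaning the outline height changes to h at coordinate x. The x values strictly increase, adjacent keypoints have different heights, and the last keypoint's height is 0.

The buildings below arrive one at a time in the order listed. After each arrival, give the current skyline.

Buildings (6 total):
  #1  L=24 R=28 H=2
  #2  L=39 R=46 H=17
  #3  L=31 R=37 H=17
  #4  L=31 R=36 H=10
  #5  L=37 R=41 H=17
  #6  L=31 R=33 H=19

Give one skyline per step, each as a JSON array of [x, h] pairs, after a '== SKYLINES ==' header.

== SKYLINES ==
[[24,2],[28,0]]
[[24,2],[28,0],[39,17],[46,0]]
[[24,2],[28,0],[31,17],[37,0],[39,17],[46,0]]
[[24,2],[28,0],[31,17],[37,0],[39,17],[46,0]]
[[24,2],[28,0],[31,17],[46,0]]
[[24,2],[28,0],[31,19],[33,17],[46,0]]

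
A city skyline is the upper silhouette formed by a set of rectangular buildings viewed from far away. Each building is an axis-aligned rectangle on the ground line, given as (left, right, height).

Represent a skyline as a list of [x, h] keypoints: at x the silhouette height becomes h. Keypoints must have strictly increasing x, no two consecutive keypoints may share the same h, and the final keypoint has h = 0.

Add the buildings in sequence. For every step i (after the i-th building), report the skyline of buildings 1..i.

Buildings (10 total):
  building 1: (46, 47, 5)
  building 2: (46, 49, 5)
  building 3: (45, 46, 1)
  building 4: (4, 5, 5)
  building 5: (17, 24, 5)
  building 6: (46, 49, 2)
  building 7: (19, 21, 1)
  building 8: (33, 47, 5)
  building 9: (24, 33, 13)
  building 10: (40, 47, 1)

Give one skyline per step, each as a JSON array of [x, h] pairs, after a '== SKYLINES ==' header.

== SKYLINES ==
[[46,5],[47,0]]
[[46,5],[49,0]]
[[45,1],[46,5],[49,0]]
[[4,5],[5,0],[45,1],[46,5],[49,0]]
[[4,5],[5,0],[17,5],[24,0],[45,1],[46,5],[49,0]]
[[4,5],[5,0],[17,5],[24,0],[45,1],[46,5],[49,0]]
[[4,5],[5,0],[17,5],[24,0],[45,1],[46,5],[49,0]]
[[4,5],[5,0],[17,5],[24,0],[33,5],[49,0]]
[[4,5],[5,0],[17,5],[24,13],[33,5],[49,0]]
[[4,5],[5,0],[17,5],[24,13],[33,5],[49,0]]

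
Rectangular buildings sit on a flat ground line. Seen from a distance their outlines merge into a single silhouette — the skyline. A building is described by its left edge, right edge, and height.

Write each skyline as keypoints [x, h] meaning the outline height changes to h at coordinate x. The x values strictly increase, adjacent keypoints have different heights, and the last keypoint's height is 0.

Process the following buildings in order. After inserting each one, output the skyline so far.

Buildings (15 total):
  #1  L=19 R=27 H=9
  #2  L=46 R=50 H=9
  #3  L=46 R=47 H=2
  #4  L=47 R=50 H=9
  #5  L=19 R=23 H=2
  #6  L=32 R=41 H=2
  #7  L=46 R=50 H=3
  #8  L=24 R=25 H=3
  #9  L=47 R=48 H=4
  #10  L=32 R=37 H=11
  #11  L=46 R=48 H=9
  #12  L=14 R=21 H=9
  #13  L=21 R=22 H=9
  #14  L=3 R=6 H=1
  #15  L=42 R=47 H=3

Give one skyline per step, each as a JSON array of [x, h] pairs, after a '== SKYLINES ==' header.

== SKYLINES ==
[[19,9],[27,0]]
[[19,9],[27,0],[46,9],[50,0]]
[[19,9],[27,0],[46,9],[50,0]]
[[19,9],[27,0],[46,9],[50,0]]
[[19,9],[27,0],[46,9],[50,0]]
[[19,9],[27,0],[32,2],[41,0],[46,9],[50,0]]
[[19,9],[27,0],[32,2],[41,0],[46,9],[50,0]]
[[19,9],[27,0],[32,2],[41,0],[46,9],[50,0]]
[[19,9],[27,0],[32,2],[41,0],[46,9],[50,0]]
[[19,9],[27,0],[32,11],[37,2],[41,0],[46,9],[50,0]]
[[19,9],[27,0],[32,11],[37,2],[41,0],[46,9],[50,0]]
[[14,9],[27,0],[32,11],[37,2],[41,0],[46,9],[50,0]]
[[14,9],[27,0],[32,11],[37,2],[41,0],[46,9],[50,0]]
[[3,1],[6,0],[14,9],[27,0],[32,11],[37,2],[41,0],[46,9],[50,0]]
[[3,1],[6,0],[14,9],[27,0],[32,11],[37,2],[41,0],[42,3],[46,9],[50,0]]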